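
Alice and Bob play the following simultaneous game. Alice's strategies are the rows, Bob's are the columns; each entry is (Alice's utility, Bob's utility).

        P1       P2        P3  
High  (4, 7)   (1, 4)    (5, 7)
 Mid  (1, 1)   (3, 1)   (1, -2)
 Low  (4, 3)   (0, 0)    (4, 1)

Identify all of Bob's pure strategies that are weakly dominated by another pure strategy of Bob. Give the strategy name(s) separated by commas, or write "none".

P2, P3

Nothing dominates P1: P2 at High (7>4); P3 at Mid (1>-2).
P1 weakly dominates P2 — High: 7>4, Mid: 1=1, Low: 3>0.
P3 is weakly dominated by P1 (High: 7=7, Mid: 1>-2, Low: 3>1).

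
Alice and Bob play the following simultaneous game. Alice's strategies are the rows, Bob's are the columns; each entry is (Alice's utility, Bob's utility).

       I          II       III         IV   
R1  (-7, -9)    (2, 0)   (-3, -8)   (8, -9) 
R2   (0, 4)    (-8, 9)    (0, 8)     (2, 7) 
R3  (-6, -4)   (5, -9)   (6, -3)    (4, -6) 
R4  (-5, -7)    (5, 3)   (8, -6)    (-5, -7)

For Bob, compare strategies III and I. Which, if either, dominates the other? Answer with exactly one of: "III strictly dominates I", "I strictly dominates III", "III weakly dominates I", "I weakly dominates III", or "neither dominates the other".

III strictly dominates I

Compare III to I across each choice by Alice: R1: -8>-9, R2: 8>4, R3: -3>-4, R4: -6>-7.
Every comparison favours III, so III strictly dominates I.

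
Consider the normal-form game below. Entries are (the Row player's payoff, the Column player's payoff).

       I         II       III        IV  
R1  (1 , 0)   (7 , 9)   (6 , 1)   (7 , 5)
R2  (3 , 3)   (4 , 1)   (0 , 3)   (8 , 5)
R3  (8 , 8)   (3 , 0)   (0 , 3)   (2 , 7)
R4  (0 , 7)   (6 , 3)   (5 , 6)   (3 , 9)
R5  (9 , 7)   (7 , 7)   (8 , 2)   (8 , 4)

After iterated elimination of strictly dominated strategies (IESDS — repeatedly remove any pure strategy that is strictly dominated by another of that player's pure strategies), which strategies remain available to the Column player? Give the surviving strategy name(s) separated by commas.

Row R3 is eliminated: R5 beats it against every remaining column (I: 9>8, II: 7>3, III: 8>0, IV: 8>2).
The Row player's strategy R4 is strictly dominated by R1 (I: 1>0, II: 7>6, III: 6>5, IV: 7>3) and is removed.
Column III is eliminated: IV beats it against every remaining row (R1: 5>1, R2: 5>3, R5: 4>2).
Among the remaining strategies, none is strictly dominated by another pure strategy of the same player, so the elimination stops.
Surviving strategies — the Row player: {R1, R2, R5}; the Column player: {I, II, IV}.

I, II, IV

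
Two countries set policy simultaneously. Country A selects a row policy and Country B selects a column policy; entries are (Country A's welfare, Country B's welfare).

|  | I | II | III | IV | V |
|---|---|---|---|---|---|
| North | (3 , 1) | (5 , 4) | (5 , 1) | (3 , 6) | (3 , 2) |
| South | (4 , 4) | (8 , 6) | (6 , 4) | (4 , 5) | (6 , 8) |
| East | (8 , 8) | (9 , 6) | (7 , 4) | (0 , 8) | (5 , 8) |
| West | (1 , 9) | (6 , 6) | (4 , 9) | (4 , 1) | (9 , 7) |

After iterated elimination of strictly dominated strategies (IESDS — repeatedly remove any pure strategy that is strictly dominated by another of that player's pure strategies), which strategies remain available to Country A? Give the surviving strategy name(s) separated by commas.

South, East, West

Row North is eliminated: South beats it against every remaining column (I: 4>3, II: 8>5, III: 6>5, IV: 4>3, V: 6>3).
Column II is eliminated: V beats it against every remaining row (South: 8>6, East: 8>6, West: 7>6).
Among the remaining strategies, none is strictly dominated by another pure strategy of the same player, so the elimination stops.
Surviving strategies — Country A: {South, East, West}; Country B: {I, III, IV, V}.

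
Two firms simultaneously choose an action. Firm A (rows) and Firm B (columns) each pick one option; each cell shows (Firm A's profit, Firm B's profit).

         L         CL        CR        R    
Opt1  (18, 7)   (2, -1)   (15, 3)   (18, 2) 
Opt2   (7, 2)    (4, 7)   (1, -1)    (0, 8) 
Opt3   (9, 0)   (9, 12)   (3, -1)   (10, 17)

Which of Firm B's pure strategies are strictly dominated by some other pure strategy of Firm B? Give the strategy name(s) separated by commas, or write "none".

CL, CR

Nothing dominates L: CL at Opt1 (7>-1); CR at Opt1 (7>3); R at Opt1 (7>2).
R strictly dominates CL — Opt1: 2>-1, Opt2: 8>7, Opt3: 17>12.
CR is strictly dominated by L (Opt1: 7>3, Opt2: 2>-1, Opt3: 0>-1).
R: no other strategy beats it everywhere (L at Opt2 (8>2); CL at Opt1 (2>-1); CR at Opt2 (8>-1)).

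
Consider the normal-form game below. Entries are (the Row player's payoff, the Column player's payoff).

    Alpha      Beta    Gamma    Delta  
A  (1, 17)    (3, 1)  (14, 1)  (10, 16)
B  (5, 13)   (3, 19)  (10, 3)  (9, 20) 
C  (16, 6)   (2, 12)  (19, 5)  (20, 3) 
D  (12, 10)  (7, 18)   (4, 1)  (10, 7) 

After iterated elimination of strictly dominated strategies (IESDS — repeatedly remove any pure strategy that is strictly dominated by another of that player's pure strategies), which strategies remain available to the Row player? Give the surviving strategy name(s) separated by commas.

The Column player's strategy Gamma is strictly dominated by Alpha (A: 17>1, B: 13>3, C: 6>5, D: 10>1) and is removed.
The Row player's strategy B is strictly dominated by D (Alpha: 12>5, Beta: 7>3, Delta: 10>9) and is removed.
For the Column player, Alpha strictly dominates Delta on the remaining rows (A: 17>16, C: 6>3, D: 10>7); eliminate Delta.
Row A is eliminated: D beats it against every remaining column (Alpha: 12>1, Beta: 7>3).
Column Alpha is eliminated: Beta beats it against every remaining row (C: 12>6, D: 18>10).
Row C is eliminated: D beats it against every remaining column (Beta: 7>2).
Among the remaining strategies, none is strictly dominated by another pure strategy of the same player, so the elimination stops.
Surviving strategies — the Row player: {D}; the Column player: {Beta}.

D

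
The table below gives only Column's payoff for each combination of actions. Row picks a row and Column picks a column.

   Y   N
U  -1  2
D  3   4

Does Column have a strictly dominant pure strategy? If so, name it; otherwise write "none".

N vs Y: U: 2>-1, D: 4>3.
N strictly beats every other strategy against every opponent action, so it is strictly dominant.

N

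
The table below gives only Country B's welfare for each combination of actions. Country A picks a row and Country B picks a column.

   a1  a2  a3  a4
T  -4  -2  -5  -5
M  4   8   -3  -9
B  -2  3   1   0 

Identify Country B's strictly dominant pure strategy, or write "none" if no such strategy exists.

a2 vs a1: T: -2>-4, M: 8>4, B: 3>-2.
a2 vs a3: T: -2>-5, M: 8>-3, B: 3>1.
a2 vs a4: T: -2>-5, M: 8>-9, B: 3>0.
a2 strictly beats every other strategy against every opponent action, so it is strictly dominant.

a2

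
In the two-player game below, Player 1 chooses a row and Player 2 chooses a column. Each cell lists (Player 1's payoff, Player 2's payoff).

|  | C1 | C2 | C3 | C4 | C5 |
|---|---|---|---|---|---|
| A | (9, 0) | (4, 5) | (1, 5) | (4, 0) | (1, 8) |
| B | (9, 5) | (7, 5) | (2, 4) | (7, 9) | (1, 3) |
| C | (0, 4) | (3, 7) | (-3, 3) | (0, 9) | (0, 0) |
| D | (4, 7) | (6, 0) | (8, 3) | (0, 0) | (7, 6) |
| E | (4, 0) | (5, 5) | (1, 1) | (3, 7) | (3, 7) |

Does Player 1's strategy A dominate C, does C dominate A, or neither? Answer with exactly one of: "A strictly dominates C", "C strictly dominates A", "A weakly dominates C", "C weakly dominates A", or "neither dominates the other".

Compare A to C across every action of Player 2: C1: 9>0, C2: 4>3, C3: 1>-3, C4: 4>0, C5: 1>0.
Every comparison favours A, so A strictly dominates C.

A strictly dominates C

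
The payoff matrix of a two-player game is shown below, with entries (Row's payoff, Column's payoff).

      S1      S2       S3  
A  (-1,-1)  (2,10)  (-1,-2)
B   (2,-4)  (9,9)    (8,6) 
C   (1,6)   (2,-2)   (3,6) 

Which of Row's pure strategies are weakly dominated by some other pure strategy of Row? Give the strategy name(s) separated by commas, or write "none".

A, C

A: dominated, since B does at least as well everywhere (S1: 2>-1, S2: 9>2, S3: 8>-1).
B: no other strategy beats it everywhere (A at S1 (2>-1); C at S1 (2>1)).
C: dominated, since B does at least as well everywhere (S1: 2>1, S2: 9>2, S3: 8>3).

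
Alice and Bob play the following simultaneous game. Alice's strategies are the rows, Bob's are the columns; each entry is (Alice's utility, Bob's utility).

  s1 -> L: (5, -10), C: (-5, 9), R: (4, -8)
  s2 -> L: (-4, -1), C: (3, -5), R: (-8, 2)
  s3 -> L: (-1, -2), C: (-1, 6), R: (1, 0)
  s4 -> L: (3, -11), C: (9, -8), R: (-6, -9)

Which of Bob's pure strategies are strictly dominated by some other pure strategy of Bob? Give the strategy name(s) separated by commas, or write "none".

L is strictly dominated by R (s1: -8>-10, s2: 2>-1, s3: 0>-2, s4: -9>-11).
Nothing dominates C: L at s1 (9>-10); R at s1 (9>-8).
Nothing dominates R: L at s1 (-8>-10); C at s2 (2>-5).

L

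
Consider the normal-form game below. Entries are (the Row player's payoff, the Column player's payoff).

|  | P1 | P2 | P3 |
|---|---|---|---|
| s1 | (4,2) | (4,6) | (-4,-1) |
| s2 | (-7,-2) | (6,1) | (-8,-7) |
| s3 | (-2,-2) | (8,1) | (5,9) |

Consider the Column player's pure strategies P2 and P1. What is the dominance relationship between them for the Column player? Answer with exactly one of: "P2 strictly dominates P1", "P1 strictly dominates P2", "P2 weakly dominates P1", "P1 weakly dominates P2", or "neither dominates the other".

P2 strictly dominates P1

P2's payoffs vs P1's, by the Row player's action — s1: 6>2, s2: 1>-2, s3: 1>-2.
P2 gives a strictly higher payoff against every action of the Row player, so P2 strictly dominates P1.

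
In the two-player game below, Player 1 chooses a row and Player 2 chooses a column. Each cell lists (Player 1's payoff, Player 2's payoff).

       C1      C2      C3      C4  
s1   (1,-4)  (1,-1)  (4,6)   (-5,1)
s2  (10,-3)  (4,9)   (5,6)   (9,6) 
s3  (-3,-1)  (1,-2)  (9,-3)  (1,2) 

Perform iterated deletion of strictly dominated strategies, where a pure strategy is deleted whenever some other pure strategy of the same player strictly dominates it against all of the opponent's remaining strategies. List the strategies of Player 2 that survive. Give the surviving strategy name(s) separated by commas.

Row s1 is eliminated: s2 beats it against every remaining column (C1: 10>1, C2: 4>1, C3: 5>4, C4: 9>-5).
Column C1 is eliminated: C4 beats it against every remaining row (s2: 6>-3, s3: 2>-1).
Column C3 is eliminated: C2 beats it against every remaining row (s2: 9>6, s3: -2>-3).
Row s3 is eliminated: s2 beats it against every remaining column (C2: 4>1, C4: 9>1).
For Player 2, C2 strictly dominates C4 on the remaining rows (s2: 9>6); eliminate C4.
Among the remaining strategies, none is strictly dominated by another pure strategy of the same player, so the elimination stops.
Surviving strategies — Player 1: {s2}; Player 2: {C2}.

C2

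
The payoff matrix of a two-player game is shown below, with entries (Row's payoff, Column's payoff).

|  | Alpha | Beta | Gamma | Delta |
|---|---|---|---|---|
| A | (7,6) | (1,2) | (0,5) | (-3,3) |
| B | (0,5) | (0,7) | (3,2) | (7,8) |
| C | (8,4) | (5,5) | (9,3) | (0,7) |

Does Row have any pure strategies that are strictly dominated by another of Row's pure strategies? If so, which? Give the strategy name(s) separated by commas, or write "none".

A

C strictly dominates A — Alpha: 8>7, Beta: 5>1, Gamma: 9>0, Delta: 0>-3.
B: no other strategy beats it everywhere (A at Gamma (3>0); C at Delta (7>0)).
C is not dominated — it holds its own against A at Alpha (8>7); B at Alpha (8>0).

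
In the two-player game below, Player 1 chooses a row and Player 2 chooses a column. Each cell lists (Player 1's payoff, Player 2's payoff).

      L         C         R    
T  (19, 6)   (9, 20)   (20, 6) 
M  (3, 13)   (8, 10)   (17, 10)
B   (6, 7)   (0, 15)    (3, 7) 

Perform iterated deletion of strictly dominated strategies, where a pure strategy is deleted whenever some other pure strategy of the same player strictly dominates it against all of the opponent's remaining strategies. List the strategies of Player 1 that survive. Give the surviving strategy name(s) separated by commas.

T

For Player 1, T strictly dominates M on the remaining columns (L: 19>3, C: 9>8, R: 20>17); eliminate M.
For Player 1, T strictly dominates B on the remaining columns (L: 19>6, C: 9>0, R: 20>3); eliminate B.
Column L is eliminated: C beats it against every remaining row (T: 20>6).
For Player 2, C strictly dominates R on the remaining rows (T: 20>6); eliminate R.
Among the remaining strategies, none is strictly dominated by another pure strategy of the same player, so the elimination stops.
Surviving strategies — Player 1: {T}; Player 2: {C}.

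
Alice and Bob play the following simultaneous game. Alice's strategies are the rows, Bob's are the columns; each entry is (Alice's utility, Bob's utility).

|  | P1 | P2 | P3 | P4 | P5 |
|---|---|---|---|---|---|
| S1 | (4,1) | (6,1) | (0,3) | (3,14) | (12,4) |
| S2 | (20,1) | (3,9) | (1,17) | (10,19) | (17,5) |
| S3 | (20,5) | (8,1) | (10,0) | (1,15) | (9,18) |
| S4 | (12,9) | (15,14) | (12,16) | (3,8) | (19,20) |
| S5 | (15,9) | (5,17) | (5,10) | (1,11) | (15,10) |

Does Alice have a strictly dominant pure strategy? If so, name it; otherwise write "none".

S1 fails to dominate S2 at P1 (4<20).
S2 fails to dominate S1 at P2 (3<6).
S3 fails to dominate S1 at P4 (1<3).
S4 fails to dominate S1 at P4 (3=3).
S5 fails to dominate S1 at P2 (5<6).
No single strategy dominates all the others.

none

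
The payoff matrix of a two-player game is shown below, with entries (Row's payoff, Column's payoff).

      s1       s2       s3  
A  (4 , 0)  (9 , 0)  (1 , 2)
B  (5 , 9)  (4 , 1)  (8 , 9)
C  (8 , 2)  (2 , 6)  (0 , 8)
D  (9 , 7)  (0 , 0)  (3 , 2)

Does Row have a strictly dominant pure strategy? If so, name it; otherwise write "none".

A fails to dominate B at s1 (4<5).
B fails to dominate A at s2 (4<9).
C fails to dominate A at s2 (2<9).
D fails to dominate A at s2 (0<9).
No single strategy dominates all the others.

none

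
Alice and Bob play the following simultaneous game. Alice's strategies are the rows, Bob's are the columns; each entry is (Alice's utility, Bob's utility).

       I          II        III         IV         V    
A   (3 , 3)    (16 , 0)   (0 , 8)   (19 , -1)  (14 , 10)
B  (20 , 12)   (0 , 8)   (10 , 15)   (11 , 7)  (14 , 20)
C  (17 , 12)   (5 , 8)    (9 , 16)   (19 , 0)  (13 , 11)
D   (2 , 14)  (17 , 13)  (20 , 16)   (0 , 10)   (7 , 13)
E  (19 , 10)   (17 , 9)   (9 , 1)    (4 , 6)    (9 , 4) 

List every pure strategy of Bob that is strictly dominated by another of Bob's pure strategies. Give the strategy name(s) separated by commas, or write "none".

I is not dominated — it holds its own against II at A (3>0); III at E (10>1); IV at A (3>-1); V at C (12>11).
II is strictly dominated by I (A: 3>0, B: 12>8, C: 12>8, D: 14>13, E: 10>9).
III is not dominated — it holds its own against I at A (8>3); II at A (8>0); IV at A (8>-1); V at C (16>11).
IV: dominated, since I does at least as well everywhere (A: 3>-1, B: 12>7, C: 12>0, D: 14>10, E: 10>6).
V: no other strategy beats it everywhere (I at A (10>3); II at A (10>0); III at A (10>8); IV at A (10>-1)).

II, IV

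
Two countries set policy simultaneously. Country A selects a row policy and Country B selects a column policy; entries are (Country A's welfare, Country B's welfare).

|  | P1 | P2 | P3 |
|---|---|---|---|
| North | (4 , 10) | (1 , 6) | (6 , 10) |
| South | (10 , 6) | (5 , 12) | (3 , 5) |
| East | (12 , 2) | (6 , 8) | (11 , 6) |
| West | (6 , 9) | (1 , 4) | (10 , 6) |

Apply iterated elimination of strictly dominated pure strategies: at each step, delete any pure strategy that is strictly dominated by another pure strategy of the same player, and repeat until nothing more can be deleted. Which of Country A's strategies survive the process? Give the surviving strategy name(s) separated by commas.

East

For Country A, East strictly dominates North on the remaining columns (P1: 12>4, P2: 6>1, P3: 11>6); eliminate North.
For Country A, East strictly dominates South on the remaining columns (P1: 12>10, P2: 6>5, P3: 11>3); eliminate South.
For Country A, East strictly dominates West on the remaining columns (P1: 12>6, P2: 6>1, P3: 11>10); eliminate West.
Country B's strategy P1 is strictly dominated by P2 (East: 8>2) and is removed.
Country B's strategy P3 is strictly dominated by P2 (East: 8>6) and is removed.
Among the remaining strategies, none is strictly dominated by another pure strategy of the same player, so the elimination stops.
Surviving strategies — Country A: {East}; Country B: {P2}.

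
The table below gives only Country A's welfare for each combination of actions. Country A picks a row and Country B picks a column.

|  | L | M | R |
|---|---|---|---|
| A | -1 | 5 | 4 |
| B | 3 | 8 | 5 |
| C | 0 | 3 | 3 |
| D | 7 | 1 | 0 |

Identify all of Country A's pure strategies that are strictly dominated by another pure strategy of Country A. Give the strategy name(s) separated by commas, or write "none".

A, C

A: dominated, since B does at least as well everywhere (L: 3>-1, M: 8>5, R: 5>4).
B is not dominated — it holds its own against A at L (3>-1); C at L (3>0); D at M (8>1).
B strictly dominates C — L: 3>0, M: 8>3, R: 5>3.
D is not dominated — it holds its own against A at L (7>-1); B at L (7>3); C at L (7>0).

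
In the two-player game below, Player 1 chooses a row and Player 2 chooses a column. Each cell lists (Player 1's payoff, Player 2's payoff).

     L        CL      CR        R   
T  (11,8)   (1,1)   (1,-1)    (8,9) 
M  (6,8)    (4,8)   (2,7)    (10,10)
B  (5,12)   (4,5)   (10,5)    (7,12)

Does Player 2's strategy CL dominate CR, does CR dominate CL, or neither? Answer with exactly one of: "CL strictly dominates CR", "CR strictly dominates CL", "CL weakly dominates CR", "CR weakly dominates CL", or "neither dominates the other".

CL's payoffs vs CR's, by Player 1's action — T: 1>-1, M: 8>7, B: 5=5.
CL is at least as good everywhere and strictly better somewhere (tied only at B), so CL weakly but not strictly dominates CR.

CL weakly dominates CR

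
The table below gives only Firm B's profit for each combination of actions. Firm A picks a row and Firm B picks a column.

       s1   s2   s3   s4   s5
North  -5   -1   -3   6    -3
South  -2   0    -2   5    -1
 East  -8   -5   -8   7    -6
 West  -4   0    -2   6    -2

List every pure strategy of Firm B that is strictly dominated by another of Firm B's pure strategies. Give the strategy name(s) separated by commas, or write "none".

s1, s2, s3, s5

s1 is strictly dominated by s2 (North: -1>-5, South: 0>-2, East: -5>-8, West: 0>-4).
s4 strictly dominates s2 — North: 6>-1, South: 5>0, East: 7>-5, West: 6>0.
s2 strictly dominates s3 — North: -1>-3, South: 0>-2, East: -5>-8, West: 0>-2.
Nothing dominates s4: s1 at North (6>-5); s2 at North (6>-1); s3 at North (6>-3); s5 at North (6>-3).
s5: dominated, since s2 does at least as well everywhere (North: -1>-3, South: 0>-1, East: -5>-6, West: 0>-2).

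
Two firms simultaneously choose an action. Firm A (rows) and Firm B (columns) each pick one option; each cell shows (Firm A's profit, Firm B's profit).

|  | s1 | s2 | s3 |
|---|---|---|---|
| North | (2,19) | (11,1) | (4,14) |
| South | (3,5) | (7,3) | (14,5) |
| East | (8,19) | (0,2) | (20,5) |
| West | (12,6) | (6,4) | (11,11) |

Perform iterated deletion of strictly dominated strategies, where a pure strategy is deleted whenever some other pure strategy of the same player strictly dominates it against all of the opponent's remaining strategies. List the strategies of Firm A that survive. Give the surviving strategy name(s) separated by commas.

East, West

Column s2 is eliminated: s1 beats it against every remaining row (North: 19>1, South: 5>3, East: 19>2, West: 6>4).
Row North is eliminated: South beats it against every remaining column (s1: 3>2, s3: 14>4).
For Firm A, East strictly dominates South on the remaining columns (s1: 8>3, s3: 20>14); eliminate South.
Among the remaining strategies, none is strictly dominated by another pure strategy of the same player, so the elimination stops.
Surviving strategies — Firm A: {East, West}; Firm B: {s1, s3}.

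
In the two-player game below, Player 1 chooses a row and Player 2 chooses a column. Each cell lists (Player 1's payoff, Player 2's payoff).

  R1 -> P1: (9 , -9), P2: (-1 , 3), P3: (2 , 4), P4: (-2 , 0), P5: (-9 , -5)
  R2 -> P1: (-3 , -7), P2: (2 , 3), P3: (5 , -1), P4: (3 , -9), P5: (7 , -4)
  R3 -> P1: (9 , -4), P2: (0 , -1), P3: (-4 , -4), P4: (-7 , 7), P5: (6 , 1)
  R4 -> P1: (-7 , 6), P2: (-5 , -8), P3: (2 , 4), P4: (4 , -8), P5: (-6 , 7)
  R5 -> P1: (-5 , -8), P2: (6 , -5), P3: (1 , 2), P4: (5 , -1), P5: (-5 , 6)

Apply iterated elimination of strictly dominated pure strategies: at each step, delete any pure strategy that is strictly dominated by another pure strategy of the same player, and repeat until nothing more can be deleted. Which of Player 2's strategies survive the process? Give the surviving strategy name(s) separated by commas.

P2, P3, P5

For Player 2, P5 strictly dominates P1 on the remaining rows (R1: -5>-9, R2: -4>-7, R3: 1>-4, R4: 7>6, R5: 6>-8); eliminate P1.
Player 1's strategy R1 is strictly dominated by R2 (P2: 2>-1, P3: 5>2, P4: 3>-2, P5: 7>-9) and is removed.
Player 1's strategy R3 is strictly dominated by R2 (P2: 2>0, P3: 5>-4, P4: 3>-7, P5: 7>6) and is removed.
Player 2's strategy P4 is strictly dominated by P3 (R2: -1>-9, R4: 4>-8, R5: 2>-1) and is removed.
Player 1's strategy R4 is strictly dominated by R2 (P2: 2>-5, P3: 5>2, P5: 7>-6) and is removed.
Among the remaining strategies, none is strictly dominated by another pure strategy of the same player, so the elimination stops.
Surviving strategies — Player 1: {R2, R5}; Player 2: {P2, P3, P5}.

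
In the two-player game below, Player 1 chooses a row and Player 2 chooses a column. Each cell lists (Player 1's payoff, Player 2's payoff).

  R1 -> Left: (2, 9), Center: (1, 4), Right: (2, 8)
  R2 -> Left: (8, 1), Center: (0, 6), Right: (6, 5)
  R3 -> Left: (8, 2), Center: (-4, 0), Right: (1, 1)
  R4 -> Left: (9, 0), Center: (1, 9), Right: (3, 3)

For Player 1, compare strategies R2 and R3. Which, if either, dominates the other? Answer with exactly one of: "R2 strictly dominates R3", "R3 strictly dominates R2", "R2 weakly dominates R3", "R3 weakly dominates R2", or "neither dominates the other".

Compare R2 to R3 across each opponent action: Left: 8=8, Center: 0>-4, Right: 6>1.
R2 is at least as good everywhere and strictly better somewhere (tied only at Left), so R2 weakly but not strictly dominates R3.

R2 weakly dominates R3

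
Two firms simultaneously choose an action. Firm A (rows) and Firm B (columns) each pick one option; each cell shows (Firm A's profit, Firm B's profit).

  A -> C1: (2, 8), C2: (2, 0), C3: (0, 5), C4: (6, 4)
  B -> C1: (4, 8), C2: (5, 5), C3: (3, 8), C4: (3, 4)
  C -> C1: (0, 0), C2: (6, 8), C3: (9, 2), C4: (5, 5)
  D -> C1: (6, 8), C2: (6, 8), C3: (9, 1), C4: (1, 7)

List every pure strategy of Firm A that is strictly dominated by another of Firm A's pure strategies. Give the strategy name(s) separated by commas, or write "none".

A: no other strategy beats it everywhere (B at C4 (6>3); C at C1 (2>0); D at C4 (6>1)).
Nothing dominates B: A at C1 (4>2); C at C1 (4>0); D at C4 (3>1).
C is not dominated — it holds its own against A at C2 (6>2); B at C2 (6>5); D at C2 (6=6).
D is not dominated — it holds its own against A at C1 (6>2); B at C1 (6>4); C at C1 (6>0).

none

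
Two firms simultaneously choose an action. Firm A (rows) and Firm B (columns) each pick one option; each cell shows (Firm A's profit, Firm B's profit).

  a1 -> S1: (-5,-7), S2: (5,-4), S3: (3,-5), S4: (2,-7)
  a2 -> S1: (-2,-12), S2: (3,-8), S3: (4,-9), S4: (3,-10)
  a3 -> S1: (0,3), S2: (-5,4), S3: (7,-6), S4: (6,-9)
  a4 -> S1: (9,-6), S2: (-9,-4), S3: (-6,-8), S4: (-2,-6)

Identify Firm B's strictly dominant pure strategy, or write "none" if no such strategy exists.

S2 vs S1: a1: -4>-7, a2: -8>-12, a3: 4>3, a4: -4>-6.
S2 vs S3: a1: -4>-5, a2: -8>-9, a3: 4>-6, a4: -4>-8.
S2 vs S4: a1: -4>-7, a2: -8>-10, a3: 4>-9, a4: -4>-6.
S2 strictly beats every other strategy against every opponent action, so it is strictly dominant.

S2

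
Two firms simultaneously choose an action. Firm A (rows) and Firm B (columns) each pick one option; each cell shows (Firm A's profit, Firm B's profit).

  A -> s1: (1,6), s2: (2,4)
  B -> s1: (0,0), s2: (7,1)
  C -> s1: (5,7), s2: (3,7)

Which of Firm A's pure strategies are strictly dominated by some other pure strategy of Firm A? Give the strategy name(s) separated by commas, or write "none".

A is strictly dominated by C (s1: 5>1, s2: 3>2).
B: no other strategy beats it everywhere (A at s2 (7>2); C at s2 (7>3)).
C is not dominated — it holds its own against A at s1 (5>1); B at s1 (5>0).

A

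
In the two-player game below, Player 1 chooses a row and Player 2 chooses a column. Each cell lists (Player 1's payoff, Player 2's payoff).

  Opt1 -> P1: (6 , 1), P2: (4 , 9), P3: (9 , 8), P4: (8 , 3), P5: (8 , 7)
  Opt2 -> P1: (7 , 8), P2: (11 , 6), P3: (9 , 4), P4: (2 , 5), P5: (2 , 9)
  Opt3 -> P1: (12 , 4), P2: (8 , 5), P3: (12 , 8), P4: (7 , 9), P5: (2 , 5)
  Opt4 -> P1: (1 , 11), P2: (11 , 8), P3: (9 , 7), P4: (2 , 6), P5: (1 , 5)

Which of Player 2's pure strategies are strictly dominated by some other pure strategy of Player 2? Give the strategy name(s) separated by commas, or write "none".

none

Nothing dominates P1: P2 at Opt2 (8>6); P3 at Opt2 (8>4); P4 at Opt2 (8>5); P5 at Opt4 (11>5).
Nothing dominates P2: P1 at Opt1 (9>1); P3 at Opt1 (9>8); P4 at Opt1 (9>3); P5 at Opt1 (9>7).
Nothing dominates P3: P1 at Opt1 (8>1); P2 at Opt3 (8>5); P4 at Opt1 (8>3); P5 at Opt1 (8>7).
P4: no other strategy beats it everywhere (P1 at Opt1 (3>1); P2 at Opt3 (9>5); P3 at Opt2 (5>4); P5 at Opt3 (9>5)).
P5 is not dominated — it holds its own against P1 at Opt1 (7>1); P2 at Opt2 (9>6); P3 at Opt2 (9>4); P4 at Opt1 (7>3).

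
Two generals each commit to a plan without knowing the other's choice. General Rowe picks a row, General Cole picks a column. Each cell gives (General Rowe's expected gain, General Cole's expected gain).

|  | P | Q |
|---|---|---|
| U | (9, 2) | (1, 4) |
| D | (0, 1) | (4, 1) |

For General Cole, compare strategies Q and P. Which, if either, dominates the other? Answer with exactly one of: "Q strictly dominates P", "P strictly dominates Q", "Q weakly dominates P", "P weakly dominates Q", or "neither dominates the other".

Q's payoffs vs P's, by General Rowe's action — U: 4>2, D: 1=1.
Q is at least as good everywhere and strictly better somewhere (tied only at D), so Q weakly but not strictly dominates P.

Q weakly dominates P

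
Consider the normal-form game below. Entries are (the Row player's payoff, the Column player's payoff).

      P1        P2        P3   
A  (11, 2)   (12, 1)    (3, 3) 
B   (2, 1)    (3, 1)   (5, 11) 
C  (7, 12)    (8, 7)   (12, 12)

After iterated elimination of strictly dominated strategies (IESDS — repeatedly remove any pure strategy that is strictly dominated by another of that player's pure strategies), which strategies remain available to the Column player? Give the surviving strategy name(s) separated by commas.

P1, P3

The Row player's strategy B is strictly dominated by C (P1: 7>2, P2: 8>3, P3: 12>5) and is removed.
Column P2 is eliminated: P1 beats it against every remaining row (A: 2>1, C: 12>7).
Among the remaining strategies, none is strictly dominated by another pure strategy of the same player, so the elimination stops.
Surviving strategies — the Row player: {A, C}; the Column player: {P1, P3}.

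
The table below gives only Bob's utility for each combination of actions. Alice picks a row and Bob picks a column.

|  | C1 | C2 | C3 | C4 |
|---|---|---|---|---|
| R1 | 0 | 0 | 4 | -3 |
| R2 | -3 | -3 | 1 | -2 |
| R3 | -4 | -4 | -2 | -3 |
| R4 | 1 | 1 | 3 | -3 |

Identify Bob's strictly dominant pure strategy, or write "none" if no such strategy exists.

C3

C3 vs C1: R1: 4>0, R2: 1>-3, R3: -2>-4, R4: 3>1.
C3 vs C2: R1: 4>0, R2: 1>-3, R3: -2>-4, R4: 3>1.
C3 vs C4: R1: 4>-3, R2: 1>-2, R3: -2>-3, R4: 3>-3.
C3 strictly beats every other strategy against every opponent action, so it is strictly dominant.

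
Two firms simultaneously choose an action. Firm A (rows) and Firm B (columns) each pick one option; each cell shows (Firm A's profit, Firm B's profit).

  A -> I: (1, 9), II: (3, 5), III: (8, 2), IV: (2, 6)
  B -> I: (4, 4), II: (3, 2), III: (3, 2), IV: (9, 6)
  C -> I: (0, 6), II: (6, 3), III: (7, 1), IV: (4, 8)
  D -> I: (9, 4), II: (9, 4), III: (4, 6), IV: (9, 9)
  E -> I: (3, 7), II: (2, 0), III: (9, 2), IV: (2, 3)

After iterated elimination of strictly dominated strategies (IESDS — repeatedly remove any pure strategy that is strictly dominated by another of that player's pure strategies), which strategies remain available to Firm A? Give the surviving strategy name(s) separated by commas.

Firm B's strategy II is strictly dominated by IV (A: 6>5, B: 6>2, C: 8>3, D: 9>4, E: 3>0) and is removed.
Column III is eliminated: IV beats it against every remaining row (A: 6>2, B: 6>2, C: 8>1, D: 9>6, E: 3>2).
Row A is eliminated: B beats it against every remaining column (I: 4>1, IV: 9>2).
For Firm A, B strictly dominates C on the remaining columns (I: 4>0, IV: 9>4); eliminate C.
For Firm A, B strictly dominates E on the remaining columns (I: 4>3, IV: 9>2); eliminate E.
For Firm B, IV strictly dominates I on the remaining rows (B: 6>4, D: 9>4); eliminate I.
Among the remaining strategies, none is strictly dominated by another pure strategy of the same player, so the elimination stops.
Surviving strategies — Firm A: {B, D}; Firm B: {IV}.

B, D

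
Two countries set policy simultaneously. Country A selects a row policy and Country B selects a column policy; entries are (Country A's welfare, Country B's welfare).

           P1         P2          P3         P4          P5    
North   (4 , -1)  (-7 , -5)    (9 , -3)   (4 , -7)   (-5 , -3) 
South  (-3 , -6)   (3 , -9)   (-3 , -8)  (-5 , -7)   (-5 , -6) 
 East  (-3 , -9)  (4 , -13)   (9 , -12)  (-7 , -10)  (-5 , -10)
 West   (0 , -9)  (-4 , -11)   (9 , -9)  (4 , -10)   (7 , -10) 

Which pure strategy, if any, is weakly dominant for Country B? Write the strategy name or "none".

P1 vs P2: North: -1>-5, South: -6>-9, East: -9>-13, West: -9>-11.
P1 vs P3: North: -1>-3, South: -6>-8, East: -9>-12, West: -9=-9.
P1 vs P4: North: -1>-7, South: -6>-7, East: -9>-10, West: -9>-10.
P1 vs P5: North: -1>-3, South: -6=-6, East: -9>-10, West: -9>-10.
P1 is at least as good as every other strategy against every opponent action, so it is weakly dominant.

P1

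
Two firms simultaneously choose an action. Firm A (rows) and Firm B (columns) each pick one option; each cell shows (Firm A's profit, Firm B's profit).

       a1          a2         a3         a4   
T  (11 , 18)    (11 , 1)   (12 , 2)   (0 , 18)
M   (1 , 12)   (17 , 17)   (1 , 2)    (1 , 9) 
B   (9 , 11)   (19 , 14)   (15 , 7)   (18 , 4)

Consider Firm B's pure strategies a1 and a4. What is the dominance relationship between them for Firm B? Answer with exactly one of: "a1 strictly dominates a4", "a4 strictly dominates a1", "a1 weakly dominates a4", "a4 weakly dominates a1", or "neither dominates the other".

a1 weakly dominates a4

Compare a1 to a4 across each choice by Firm A: T: 18=18, M: 12>9, B: 11>4.
a1 is at least as good everywhere and strictly better somewhere (tied only at T), so a1 weakly but not strictly dominates a4.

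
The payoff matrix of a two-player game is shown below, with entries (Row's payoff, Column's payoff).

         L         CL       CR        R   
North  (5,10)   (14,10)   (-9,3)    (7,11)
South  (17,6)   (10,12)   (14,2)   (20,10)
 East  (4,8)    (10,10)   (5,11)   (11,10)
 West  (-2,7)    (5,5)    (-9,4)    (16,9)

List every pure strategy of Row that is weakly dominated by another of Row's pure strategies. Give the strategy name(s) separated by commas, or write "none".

North is not dominated — it holds its own against South at CL (14>10); East at L (5>4); West at L (5>-2).
South is not dominated — it holds its own against North at L (17>5); East at L (17>4); West at L (17>-2).
East is weakly dominated by South (L: 17>4, CL: 10=10, CR: 14>5, R: 20>11).
South weakly dominates West — L: 17>-2, CL: 10>5, CR: 14>-9, R: 20>16.

East, West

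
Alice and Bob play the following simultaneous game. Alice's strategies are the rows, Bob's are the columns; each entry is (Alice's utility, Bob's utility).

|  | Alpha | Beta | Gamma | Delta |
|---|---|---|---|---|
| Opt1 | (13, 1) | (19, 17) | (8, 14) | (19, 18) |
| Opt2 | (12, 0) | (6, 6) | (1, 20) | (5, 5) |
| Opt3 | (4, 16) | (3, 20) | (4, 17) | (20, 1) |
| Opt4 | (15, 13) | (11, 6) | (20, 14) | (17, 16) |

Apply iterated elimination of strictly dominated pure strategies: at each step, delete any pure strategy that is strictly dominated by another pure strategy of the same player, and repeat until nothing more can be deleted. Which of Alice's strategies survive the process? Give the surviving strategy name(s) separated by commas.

Opt1, Opt3, Opt4

For Alice, Opt1 strictly dominates Opt2 on the remaining columns (Alpha: 13>12, Beta: 19>6, Gamma: 8>1, Delta: 19>5); eliminate Opt2.
Column Alpha is eliminated: Gamma beats it against every remaining row (Opt1: 14>1, Opt3: 17>16, Opt4: 14>13).
Among the remaining strategies, none is strictly dominated by another pure strategy of the same player, so the elimination stops.
Surviving strategies — Alice: {Opt1, Opt3, Opt4}; Bob: {Beta, Gamma, Delta}.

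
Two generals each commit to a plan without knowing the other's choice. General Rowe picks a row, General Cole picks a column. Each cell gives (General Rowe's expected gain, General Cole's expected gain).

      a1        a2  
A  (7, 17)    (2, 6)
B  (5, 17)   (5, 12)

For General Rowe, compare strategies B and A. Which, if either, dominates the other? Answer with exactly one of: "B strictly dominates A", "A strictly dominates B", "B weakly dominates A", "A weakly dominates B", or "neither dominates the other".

neither dominates the other

Compare B to A across each choice by General Cole: a1: 5<7, a2: 5>2.
B does better at a2 but worse at a1; neither strategy dominates the other.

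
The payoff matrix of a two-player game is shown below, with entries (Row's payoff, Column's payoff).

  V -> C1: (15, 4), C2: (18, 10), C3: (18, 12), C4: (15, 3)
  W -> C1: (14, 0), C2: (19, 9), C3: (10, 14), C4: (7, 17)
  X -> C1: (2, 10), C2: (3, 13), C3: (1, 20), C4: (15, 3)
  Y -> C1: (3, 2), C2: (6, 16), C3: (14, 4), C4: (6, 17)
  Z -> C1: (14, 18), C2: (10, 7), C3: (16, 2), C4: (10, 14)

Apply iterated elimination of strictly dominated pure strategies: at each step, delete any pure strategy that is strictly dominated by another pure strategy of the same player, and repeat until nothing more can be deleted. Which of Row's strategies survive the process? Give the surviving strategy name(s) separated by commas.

Row's strategy Y is strictly dominated by V (C1: 15>3, C2: 18>6, C3: 18>14, C4: 15>6) and is removed.
Row Z is eliminated: V beats it against every remaining column (C1: 15>14, C2: 18>10, C3: 18>16, C4: 15>10).
For Column, C2 strictly dominates C1 on the remaining rows (V: 10>4, W: 9>0, X: 13>10); eliminate C1.
Column C2 is eliminated: C3 beats it against every remaining row (V: 12>10, W: 14>9, X: 20>13).
For Row, V strictly dominates W on the remaining columns (C3: 18>10, C4: 15>7); eliminate W.
Column C4 is eliminated: C3 beats it against every remaining row (V: 12>3, X: 20>3).
Row's strategy X is strictly dominated by V (C3: 18>1) and is removed.
Among the remaining strategies, none is strictly dominated by another pure strategy of the same player, so the elimination stops.
Surviving strategies — Row: {V}; Column: {C3}.

V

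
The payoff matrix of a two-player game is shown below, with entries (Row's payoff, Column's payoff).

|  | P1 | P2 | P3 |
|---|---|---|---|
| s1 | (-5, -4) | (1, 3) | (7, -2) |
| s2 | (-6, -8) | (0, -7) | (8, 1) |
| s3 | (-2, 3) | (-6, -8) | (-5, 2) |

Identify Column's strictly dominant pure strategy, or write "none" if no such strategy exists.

none

P1 fails to dominate P2 at s1 (-4<3).
P2 fails to dominate P1 at s3 (-8<3).
P3 fails to dominate P1 at s3 (2<3).
No single strategy dominates all the others.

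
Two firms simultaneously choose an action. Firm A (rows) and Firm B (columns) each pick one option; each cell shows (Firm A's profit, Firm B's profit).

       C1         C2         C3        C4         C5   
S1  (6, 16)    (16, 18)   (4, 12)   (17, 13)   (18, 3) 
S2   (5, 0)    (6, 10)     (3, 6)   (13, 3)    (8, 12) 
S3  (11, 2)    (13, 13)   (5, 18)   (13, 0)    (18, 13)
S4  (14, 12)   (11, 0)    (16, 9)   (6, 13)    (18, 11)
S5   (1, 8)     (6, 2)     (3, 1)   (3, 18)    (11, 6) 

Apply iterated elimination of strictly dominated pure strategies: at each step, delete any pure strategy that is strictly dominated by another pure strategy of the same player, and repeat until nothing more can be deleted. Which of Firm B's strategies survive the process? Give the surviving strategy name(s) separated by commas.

Row S2 is eliminated: S1 beats it against every remaining column (C1: 6>5, C2: 16>6, C3: 4>3, C4: 17>13, C5: 18>8).
For Firm A, S1 strictly dominates S5 on the remaining columns (C1: 6>1, C2: 16>6, C3: 4>3, C4: 17>3, C5: 18>11); eliminate S5.
Among the remaining strategies, none is strictly dominated by another pure strategy of the same player, so the elimination stops.
Surviving strategies — Firm A: {S1, S3, S4}; Firm B: {C1, C2, C3, C4, C5}.

C1, C2, C3, C4, C5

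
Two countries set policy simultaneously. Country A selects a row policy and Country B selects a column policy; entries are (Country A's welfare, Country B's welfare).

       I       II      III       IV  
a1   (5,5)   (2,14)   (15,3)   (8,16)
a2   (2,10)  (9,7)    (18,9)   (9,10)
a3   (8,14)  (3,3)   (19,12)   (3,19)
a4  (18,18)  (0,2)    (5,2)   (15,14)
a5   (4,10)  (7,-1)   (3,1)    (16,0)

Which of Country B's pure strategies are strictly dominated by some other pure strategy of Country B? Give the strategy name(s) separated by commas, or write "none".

Nothing dominates I: II at a2 (10>7); III at a1 (5>3); IV at a2 (10=10).
IV strictly dominates II — a1: 16>14, a2: 10>7, a3: 19>3, a4: 14>2, a5: 0>-1.
III is strictly dominated by I (a1: 5>3, a2: 10>9, a3: 14>12, a4: 18>2, a5: 10>1).
IV: no other strategy beats it everywhere (I at a1 (16>5); II at a1 (16>14); III at a1 (16>3)).

II, III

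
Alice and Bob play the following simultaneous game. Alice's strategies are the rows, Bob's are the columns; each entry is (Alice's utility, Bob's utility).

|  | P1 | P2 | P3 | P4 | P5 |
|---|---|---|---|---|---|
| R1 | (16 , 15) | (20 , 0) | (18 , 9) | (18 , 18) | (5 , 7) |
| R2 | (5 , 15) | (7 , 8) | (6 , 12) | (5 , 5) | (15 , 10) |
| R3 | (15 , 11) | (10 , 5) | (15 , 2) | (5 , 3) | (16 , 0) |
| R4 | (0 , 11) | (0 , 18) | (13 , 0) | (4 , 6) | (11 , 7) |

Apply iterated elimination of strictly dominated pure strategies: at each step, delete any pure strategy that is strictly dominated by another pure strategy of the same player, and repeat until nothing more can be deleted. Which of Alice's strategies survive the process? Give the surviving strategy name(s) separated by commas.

Alice's strategy R4 is strictly dominated by R3 (P1: 15>0, P2: 10>0, P3: 15>13, P4: 5>4, P5: 16>11) and is removed.
For Bob, P1 strictly dominates P2 on the remaining rows (R1: 15>0, R2: 15>8, R3: 11>5); eliminate P2.
Bob's strategy P3 is strictly dominated by P1 (R1: 15>9, R2: 15>12, R3: 11>2) and is removed.
Column P5 is eliminated: P1 beats it against every remaining row (R1: 15>7, R2: 15>10, R3: 11>0).
Row R2 is eliminated: R1 beats it against every remaining column (P1: 16>5, P4: 18>5).
For Alice, R1 strictly dominates R3 on the remaining columns (P1: 16>15, P4: 18>5); eliminate R3.
Column P1 is eliminated: P4 beats it against every remaining row (R1: 18>15).
Among the remaining strategies, none is strictly dominated by another pure strategy of the same player, so the elimination stops.
Surviving strategies — Alice: {R1}; Bob: {P4}.

R1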